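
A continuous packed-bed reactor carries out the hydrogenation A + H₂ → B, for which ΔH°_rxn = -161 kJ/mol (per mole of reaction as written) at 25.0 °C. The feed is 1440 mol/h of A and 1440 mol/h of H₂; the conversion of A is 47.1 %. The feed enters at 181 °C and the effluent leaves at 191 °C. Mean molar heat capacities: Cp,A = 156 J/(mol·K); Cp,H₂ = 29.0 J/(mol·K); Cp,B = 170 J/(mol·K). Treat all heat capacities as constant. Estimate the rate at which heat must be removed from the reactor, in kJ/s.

Extent of reaction ξ = 0.471 × 1440 = 678.24 mol/h
Reaction term: ξ·ΔH°_rxn = 678.24 × -161 = -109200 kJ/h
Sensible, feed 181→25 °C: -41558 kJ/h
Outlet flows (mol/h): A 761.76, H₂ 761.76, B 678.24
Sensible, products 25→191 °C: 42534 kJ/h
Q = ΔH = -108220 kJ/h = -30.062 kW
Heat removed = 30.062 kJ/s

Q_out = 30.1 kJ/s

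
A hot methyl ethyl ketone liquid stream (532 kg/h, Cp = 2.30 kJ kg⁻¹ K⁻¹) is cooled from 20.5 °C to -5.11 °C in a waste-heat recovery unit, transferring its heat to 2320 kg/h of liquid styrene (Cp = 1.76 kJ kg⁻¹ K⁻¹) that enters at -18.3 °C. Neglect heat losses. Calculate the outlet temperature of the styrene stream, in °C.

T_c,out = -10.6 °C

Heat released by hot stream: Q = 532 × 2.30 × (20.5 − -5.11) = 31336 kJ/h
Energy balance on cold side (adiabatic exchanger): Q = ṁ_c·Cp_c·(T_c,out − T_c,in)
T_c,out = -18.3 + 31336/(2320 × 1.76) = -10.626 °C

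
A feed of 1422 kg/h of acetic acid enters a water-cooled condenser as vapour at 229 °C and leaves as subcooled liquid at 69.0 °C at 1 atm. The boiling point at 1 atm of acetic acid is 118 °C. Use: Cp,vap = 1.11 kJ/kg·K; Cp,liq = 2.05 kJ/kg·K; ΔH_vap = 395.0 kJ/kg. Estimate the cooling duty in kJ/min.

vapour 229→118 °C: -123.21 kJ/kg
condensation at 118 °C: -395 kJ/kg
liquid 118→69.0 °C: -100.45 kJ/kg
Δh = -123.21 + -395 + -100.45 = -618.66 kJ/kg
Q = ṁ·Δh = 1422 kg/h × -618.66 kJ/kg = -879730 kJ/h
|Q| = 244.37 kW = 14662 kJ/min

Q_c = 14700 kJ/min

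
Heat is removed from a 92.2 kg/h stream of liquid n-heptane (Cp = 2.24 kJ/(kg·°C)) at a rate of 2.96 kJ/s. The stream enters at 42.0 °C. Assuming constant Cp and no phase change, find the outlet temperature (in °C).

Q = 2.96 kJ/s = 10656 kJ/h
ΔT = Q/(ṁ·Cp) = 10656/(92.2×2.24) = 51.596 K
T_out = 42.0 − 51.596 = -9.5959 °C

T_out = -9.60 °C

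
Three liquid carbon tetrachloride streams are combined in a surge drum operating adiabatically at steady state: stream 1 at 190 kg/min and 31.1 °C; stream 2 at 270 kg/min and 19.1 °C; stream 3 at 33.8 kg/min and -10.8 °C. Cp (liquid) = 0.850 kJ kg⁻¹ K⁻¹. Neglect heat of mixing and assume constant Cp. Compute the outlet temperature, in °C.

Energy balance with Q = 0: Σ ṁᵢCp,ᵢ(T_out − Tᵢ) = 0
T_out = Σ ṁᵢCp,ᵢTᵢ / Σ ṁᵢCp,ᵢ
      = 9095.8 / 419.73 = 21.671 °C

T_out = 21.7 °C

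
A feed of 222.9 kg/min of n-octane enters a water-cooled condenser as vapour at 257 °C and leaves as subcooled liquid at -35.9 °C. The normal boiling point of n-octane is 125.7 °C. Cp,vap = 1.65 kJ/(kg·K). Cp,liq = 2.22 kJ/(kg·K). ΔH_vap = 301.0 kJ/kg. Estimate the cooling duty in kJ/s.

Q_c = 3260 kJ/s

vapour 257→125.7 °C: -216.65 kJ/kg
condensation at 125.7 °C: -301 kJ/kg
liquid 125.7→-35.9 °C: -358.75 kJ/kg
Δh = -216.65 + -301 + -358.75 = -876.4 kJ/kg
Q = ṁ·Δh = 222.9 kg/min × -876.4 kJ/kg = -195350 kJ/min
|Q| = 3255.8 kW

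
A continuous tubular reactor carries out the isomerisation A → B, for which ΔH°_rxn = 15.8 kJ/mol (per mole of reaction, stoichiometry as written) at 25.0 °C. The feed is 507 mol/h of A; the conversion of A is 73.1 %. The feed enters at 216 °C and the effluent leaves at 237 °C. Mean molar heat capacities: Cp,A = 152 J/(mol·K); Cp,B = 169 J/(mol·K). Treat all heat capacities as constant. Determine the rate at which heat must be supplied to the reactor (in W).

Extent of reaction ξ = 0.731 × 507 = 370.62 mol/h
Reaction term: ξ·ΔH°_rxn = 370.62 × 15.8 = 5855.7 kJ/h
Sensible, feed 216→25 °C: -14719 kJ/h
Outlet flows (mol/h): A 136.38, B 370.62
Sensible, products 25→237 °C: 17673 kJ/h
Q = ΔH = 8809.8 kJ/h = 2.4472 kW
Heat supplied = 2447.2 W

Q_in = 2450 W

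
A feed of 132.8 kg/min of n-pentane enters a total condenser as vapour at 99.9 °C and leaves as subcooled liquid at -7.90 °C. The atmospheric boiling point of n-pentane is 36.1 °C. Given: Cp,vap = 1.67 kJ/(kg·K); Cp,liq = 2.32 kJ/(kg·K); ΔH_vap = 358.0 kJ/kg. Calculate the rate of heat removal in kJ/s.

vapour 99.9→36.1 °C: -106.55 kJ/kg
condensation at 36.1 °C: -358 kJ/kg
liquid 36.1→-7.90 °C: -102.08 kJ/kg
Δh = -106.55 + -358 + -102.08 = -566.63 kJ/kg
Q = ṁ·Δh = 132.8 kg/min × -566.63 kJ/kg = -75248 kJ/min
|Q| = 1254.1 kW

Q_c = 1250 kJ/s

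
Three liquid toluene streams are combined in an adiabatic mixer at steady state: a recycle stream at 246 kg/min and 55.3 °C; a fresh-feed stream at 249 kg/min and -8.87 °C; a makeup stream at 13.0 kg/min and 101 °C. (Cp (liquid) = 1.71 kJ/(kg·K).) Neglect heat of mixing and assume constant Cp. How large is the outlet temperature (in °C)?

T_out = 25.0 °C

Adiabatic, steady state ⇒ Σ ṁᵢCp,ᵢ(T_out − Tᵢ) = 0
Σ ṁᵢCp,ᵢTᵢ = 246×1.71×55.3 + 249×1.71×-8.87 + 13.0×1.71×101 = 21731
Σ ṁᵢCp,ᵢ = 246×1.71 + 249×1.71 + 13.0×1.71 = 868.68
T_out = 21731 / 868.68 = 25.016 °C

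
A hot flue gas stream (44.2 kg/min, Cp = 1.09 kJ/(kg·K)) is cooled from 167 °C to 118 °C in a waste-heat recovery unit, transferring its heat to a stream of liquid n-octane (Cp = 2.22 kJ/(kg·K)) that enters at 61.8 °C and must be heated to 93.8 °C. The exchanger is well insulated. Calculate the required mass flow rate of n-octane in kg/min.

ṁ_c = 33.2 kg/min

Heat released by hot stream: Q = 44.2 × 1.09 × (167 − 118) = 2360.7 kJ/min
Energy balance on cold side (adiabatic exchanger): Q = ṁ_c·Cp_c·(T_c,out − T_c,in)
ṁ_c = 2360.7 / [2.22 × (93.8 − 61.8)] = 33.231 kg/min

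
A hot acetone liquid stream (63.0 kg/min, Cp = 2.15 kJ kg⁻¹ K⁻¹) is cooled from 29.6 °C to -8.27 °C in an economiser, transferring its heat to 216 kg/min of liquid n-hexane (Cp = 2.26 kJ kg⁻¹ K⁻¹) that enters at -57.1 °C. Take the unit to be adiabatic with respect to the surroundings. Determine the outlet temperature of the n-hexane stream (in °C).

Heat released by hot stream: Q = 63.0 × 2.15 × (29.6 − -8.27) = 5129.5 kJ/min
Energy balance on cold side (adiabatic exchanger): Q = ṁ_c·Cp_c·(T_c,out − T_c,in)
T_c,out = -57.1 + 5129.5/(216 × 2.26) = -46.592 °C

T_c,out = -46.6 °C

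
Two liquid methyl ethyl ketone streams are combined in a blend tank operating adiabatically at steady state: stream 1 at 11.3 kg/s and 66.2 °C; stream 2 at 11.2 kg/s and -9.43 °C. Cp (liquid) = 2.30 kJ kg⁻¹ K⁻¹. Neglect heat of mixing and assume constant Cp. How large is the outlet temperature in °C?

No heat crosses the boundary, so H_out = H_in.
Σ ṁᵢCp,ᵢTᵢ = 11.3×2.30×66.2 + 11.2×2.30×-9.43 = 1477.6
Σ ṁᵢCp,ᵢ = 11.3×2.30 + 11.2×2.30 = 51.75
T_out = 1477.6 / 51.75 = 28.553 °C

T_out = 28.6 °C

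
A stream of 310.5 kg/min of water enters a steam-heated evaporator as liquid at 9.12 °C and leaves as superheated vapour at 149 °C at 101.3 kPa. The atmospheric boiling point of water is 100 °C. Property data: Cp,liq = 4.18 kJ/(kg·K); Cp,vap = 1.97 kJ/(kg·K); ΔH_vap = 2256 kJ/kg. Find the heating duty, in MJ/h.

Q = 50900 MJ/h

liquid 9.12→100 °C: 379.88 kJ/kg
vaporisation at 100 °C: 2256 kJ/kg
vapour 100→149 °C: 96.53 kJ/kg
Δh = 379.88 + 2256 + 96.53 = 2732.4 kJ/kg
Q = ṁ·Δh = 310.5 kg/min × 2732.4 kJ/kg = 848410 kJ/min
|Q| = 14140 kW = 50905 MJ/h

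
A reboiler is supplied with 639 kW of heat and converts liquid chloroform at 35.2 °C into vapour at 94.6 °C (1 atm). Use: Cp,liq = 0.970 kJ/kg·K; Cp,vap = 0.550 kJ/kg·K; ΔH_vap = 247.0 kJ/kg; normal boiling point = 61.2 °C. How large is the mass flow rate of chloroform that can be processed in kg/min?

Δh = 0.970×(61.2−35.2) + 247.0 + 0.550×(94.6−61.2) = 290.59 kJ/kg
Q = 639 kW = 639 kJ/s = 38340 kJ/min
ṁ = Q/Δh = 38340 / 290.59 = 131.94 kg/min

ṁ = 132 kg/min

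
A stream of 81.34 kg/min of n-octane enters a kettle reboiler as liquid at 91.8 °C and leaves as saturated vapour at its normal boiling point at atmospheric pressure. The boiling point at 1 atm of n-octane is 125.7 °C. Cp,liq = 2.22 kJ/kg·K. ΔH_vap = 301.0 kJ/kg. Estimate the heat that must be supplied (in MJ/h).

liquid 91.8→125.7 °C: 75.258 kJ/kg
vaporisation at 125.7 °C: 301 kJ/kg
Δh = 75.258 + 301 = 376.26 kJ/kg
Q = ṁ·Δh = 81.34 kg/min × 376.26 kJ/kg = 30605 kJ/min
|Q| = 510.08 kW = 1836.3 MJ/h

Q = 1840 MJ/h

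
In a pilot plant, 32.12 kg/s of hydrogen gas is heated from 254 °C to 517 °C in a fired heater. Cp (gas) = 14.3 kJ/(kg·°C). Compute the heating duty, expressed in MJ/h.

Q = ṁ·Cp·ΔT = 32.12 × 14.3 × (517 − 254) = 120800 kJ/s
Heating duty = 434880 MJ/h

Q = 435000 MJ/h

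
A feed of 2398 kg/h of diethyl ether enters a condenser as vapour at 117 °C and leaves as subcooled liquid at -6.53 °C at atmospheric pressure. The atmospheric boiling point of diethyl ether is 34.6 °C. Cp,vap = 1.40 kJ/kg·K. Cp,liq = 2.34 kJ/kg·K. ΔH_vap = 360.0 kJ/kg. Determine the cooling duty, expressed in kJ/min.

vapour 117→34.6 °C: -115.36 kJ/kg
condensation at 34.6 °C: -360 kJ/kg
liquid 34.6→-6.53 °C: -96.244 kJ/kg
Δh = -115.36 + -360 + -96.244 = -571.6 kJ/kg
Q = ṁ·Δh = 2398 kg/h × -571.6 kJ/kg = -1.3707e+06 kJ/h
|Q| = 380.75 kW = 22845 kJ/min

Q_c = 22800 kJ/min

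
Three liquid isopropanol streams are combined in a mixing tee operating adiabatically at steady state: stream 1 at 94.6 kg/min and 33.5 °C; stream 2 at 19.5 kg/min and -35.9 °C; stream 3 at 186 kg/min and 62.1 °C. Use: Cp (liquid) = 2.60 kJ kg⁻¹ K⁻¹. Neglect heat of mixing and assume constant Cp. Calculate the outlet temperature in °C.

Adiabatic, steady state ⇒ Σ ṁᵢCp,ᵢ(T_out − Tᵢ) = 0
T_out = Σ ṁᵢCp,ᵢTᵢ / Σ ṁᵢCp,ᵢ
      = 36451 / 780.26 = 46.717 °C

T_out = 46.7 °C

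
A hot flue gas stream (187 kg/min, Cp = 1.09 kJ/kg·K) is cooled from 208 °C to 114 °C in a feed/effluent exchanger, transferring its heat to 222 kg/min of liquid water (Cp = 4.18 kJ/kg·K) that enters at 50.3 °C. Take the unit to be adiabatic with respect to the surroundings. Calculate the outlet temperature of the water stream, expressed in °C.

Heat released by hot stream: Q = 187 × 1.09 × (208 − 114) = 19160 kJ/min
Energy balance on cold side (adiabatic exchanger): Q = ṁ_c·Cp_c·(T_c,out − T_c,in)
T_c,out = 50.3 + 19160/(222 × 4.18) = 70.947 °C

T_c,out = 70.9 °C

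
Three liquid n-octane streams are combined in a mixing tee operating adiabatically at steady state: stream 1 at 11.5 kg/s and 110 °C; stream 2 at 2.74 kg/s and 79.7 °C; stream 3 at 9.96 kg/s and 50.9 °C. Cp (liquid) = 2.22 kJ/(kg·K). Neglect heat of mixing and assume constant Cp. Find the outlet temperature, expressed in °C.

Energy balance with Q = 0: Σ ṁᵢCp,ᵢ(T_out − Tᵢ) = 0
Σ ṁᵢCp,ᵢTᵢ = 11.5×2.22×110 + 2.74×2.22×79.7 + 9.96×2.22×50.9 = 4418.6
Σ ṁᵢCp,ᵢ = 11.5×2.22 + 2.74×2.22 + 9.96×2.22 = 53.724
T_out = 4418.6 / 53.724 = 82.246 °C

T_out = 82.2 °C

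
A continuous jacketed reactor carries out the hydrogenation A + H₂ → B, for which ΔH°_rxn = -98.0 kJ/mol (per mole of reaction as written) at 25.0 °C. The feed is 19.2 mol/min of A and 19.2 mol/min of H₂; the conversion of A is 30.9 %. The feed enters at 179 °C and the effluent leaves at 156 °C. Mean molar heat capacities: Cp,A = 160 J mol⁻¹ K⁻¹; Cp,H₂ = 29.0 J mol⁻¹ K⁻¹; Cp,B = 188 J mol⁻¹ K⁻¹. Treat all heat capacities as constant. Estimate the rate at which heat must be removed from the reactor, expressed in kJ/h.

Q_out = 39900 kJ/h

Extent of reaction ξ = 0.309 × 19.2 = 5.9328 mol/min
Reaction term: ξ·ΔH°_rxn = 5.9328 × -98.0 = -581.41 kJ/min
Sensible, feed 179→25 °C: -558.84 kJ/min
Outlet flows (mol/min): A 13.267, H₂ 13.267, B 5.9328
Sensible, products 25→156 °C: 474.6 kJ/min
Q = ΔH = -665.65 kJ/min = -11.094 kW
Heat removed = 39939 kJ/h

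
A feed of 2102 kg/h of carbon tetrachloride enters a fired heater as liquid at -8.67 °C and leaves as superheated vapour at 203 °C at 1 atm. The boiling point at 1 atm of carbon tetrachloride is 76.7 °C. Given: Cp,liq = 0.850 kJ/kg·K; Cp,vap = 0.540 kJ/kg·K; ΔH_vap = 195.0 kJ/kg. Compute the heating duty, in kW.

liquid -8.67→76.7 °C: 72.564 kJ/kg
vaporisation at 76.7 °C: 195 kJ/kg
vapour 76.7→203 °C: 68.202 kJ/kg
Δh = 72.564 + 195 + 68.202 = 335.77 kJ/kg
Q = ṁ·Δh = 2102 kg/h × 335.77 kJ/kg = 705780 kJ/h
|Q| = 196.05 kW

Q = 196 kW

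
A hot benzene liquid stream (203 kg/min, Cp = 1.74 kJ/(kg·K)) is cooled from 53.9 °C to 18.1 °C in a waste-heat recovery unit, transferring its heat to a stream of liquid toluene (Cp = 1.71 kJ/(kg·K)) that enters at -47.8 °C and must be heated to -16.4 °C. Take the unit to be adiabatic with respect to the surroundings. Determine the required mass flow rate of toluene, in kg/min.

Heat released by hot stream: Q = 203 × 1.74 × (53.9 − 18.1) = 12645 kJ/min
Energy balance on cold side (adiabatic exchanger): Q = ṁ_c·Cp_c·(T_c,out − T_c,in)
ṁ_c = 12645 / [1.71 × (-16.4 − -47.8)] = 235.51 kg/min

ṁ_c = 236 kg/min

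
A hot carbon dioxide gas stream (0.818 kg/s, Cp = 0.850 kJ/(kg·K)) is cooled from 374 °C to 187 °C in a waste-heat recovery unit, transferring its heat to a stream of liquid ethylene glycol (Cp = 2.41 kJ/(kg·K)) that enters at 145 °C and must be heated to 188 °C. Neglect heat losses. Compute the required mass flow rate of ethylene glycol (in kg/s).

ṁ_c = 1.25 kg/s

Heat released by hot stream: Q = 0.818 × 0.850 × (374 − 187) = 130.02 kJ/s
Energy balance on cold side (adiabatic exchanger): Q = ṁ_c·Cp_c·(T_c,out − T_c,in)
ṁ_c = 130.02 / [2.41 × (188 − 145)] = 1.2547 kg/s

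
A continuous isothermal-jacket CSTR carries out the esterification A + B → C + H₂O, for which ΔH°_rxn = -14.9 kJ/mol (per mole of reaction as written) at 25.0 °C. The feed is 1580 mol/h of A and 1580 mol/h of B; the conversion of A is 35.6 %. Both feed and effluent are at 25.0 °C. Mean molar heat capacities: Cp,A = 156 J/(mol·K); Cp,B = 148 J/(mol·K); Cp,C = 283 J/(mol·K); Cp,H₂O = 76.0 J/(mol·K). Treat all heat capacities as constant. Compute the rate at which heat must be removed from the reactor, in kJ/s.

Q_out = 2.33 kJ/s

Extent of reaction ξ = 0.356 × 1580 = 562.48 mol/h
Reaction term: ξ·ΔH°_rxn = 562.48 × -14.9 = -8381 kJ/h
Q = ΔH = -8381 kJ/h = -2.328 kW
Heat removed = 2.328 kJ/s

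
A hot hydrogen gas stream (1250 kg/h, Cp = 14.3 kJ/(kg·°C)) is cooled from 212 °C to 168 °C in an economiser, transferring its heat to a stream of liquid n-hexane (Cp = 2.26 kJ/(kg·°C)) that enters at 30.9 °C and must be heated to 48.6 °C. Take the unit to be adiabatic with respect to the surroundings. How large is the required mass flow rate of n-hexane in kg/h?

ṁ_c = 19700 kg/h

Heat released by hot stream: Q = 1250 × 14.3 × (212 − 168) = 786500 kJ/h
Energy balance on cold side (adiabatic exchanger): Q = ṁ_c·Cp_c·(T_c,out − T_c,in)
ṁ_c = 786500 / [2.26 × (48.6 − 30.9)] = 19662 kg/h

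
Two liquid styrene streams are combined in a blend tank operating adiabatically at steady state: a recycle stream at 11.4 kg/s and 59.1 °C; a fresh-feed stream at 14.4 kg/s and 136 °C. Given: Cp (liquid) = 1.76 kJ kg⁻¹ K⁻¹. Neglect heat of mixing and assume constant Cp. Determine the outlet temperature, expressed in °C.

T_out = 102 °C

Adiabatic, steady state ⇒ Σ ṁᵢCp,ᵢ(T_out − Tᵢ) = 0
T_out = Σ ṁᵢCp,ᵢTᵢ / Σ ṁᵢCp,ᵢ
      = 4632.6 / 45.408 = 102.02 °C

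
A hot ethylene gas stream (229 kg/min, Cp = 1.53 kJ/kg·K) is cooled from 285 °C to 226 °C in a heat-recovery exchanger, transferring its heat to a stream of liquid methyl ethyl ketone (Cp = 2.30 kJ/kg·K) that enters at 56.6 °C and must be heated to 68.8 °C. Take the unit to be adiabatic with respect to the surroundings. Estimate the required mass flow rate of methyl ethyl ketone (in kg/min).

ṁ_c = 737 kg/min

Heat released by hot stream: Q = 229 × 1.53 × (285 − 226) = 20672 kJ/min
Energy balance on cold side (adiabatic exchanger): Q = ṁ_c·Cp_c·(T_c,out − T_c,in)
ṁ_c = 20672 / [2.30 × (68.8 − 56.6)] = 736.7 kg/min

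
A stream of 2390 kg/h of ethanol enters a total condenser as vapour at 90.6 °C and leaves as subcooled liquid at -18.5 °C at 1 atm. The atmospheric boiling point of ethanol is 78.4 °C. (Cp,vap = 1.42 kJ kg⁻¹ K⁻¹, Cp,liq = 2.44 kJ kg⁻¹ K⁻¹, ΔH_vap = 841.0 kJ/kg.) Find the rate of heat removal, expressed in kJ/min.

Q_c = 43600 kJ/min

vapour 90.6→78.4 °C: -17.324 kJ/kg
condensation at 78.4 °C: -841 kJ/kg
liquid 78.4→-18.5 °C: -236.44 kJ/kg
Δh = -17.324 + -841 + -236.44 = -1094.8 kJ/kg
Q = ṁ·Δh = 2390 kg/h × -1094.8 kJ/kg = -2.6165e+06 kJ/h
|Q| = 726.8 kW = 43608 kJ/min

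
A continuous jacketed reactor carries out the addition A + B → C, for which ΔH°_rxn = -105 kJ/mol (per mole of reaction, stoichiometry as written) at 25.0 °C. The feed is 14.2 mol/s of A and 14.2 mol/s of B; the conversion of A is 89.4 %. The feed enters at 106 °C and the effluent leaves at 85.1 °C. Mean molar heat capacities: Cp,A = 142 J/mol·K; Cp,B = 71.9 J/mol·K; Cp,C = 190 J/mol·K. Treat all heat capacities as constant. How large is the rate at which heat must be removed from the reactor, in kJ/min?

Extent of reaction ξ = 0.894 × 14.2 = 12.695 mol/s
Reaction term: ξ·ΔH°_rxn = 12.695 × -105 = -1333 kJ/s
Sensible, feed 106→25 °C: -246.03 kJ/s
Outlet flows (mol/s): A 1.5052, B 1.5052, C 12.695
Sensible, products 25→85.1 °C: 164.31 kJ/s
Q = ΔH = -1414.7 kJ/s = -1414.7 kW
Heat removed = 84880 kJ/min

Q_out = 84900 kJ/min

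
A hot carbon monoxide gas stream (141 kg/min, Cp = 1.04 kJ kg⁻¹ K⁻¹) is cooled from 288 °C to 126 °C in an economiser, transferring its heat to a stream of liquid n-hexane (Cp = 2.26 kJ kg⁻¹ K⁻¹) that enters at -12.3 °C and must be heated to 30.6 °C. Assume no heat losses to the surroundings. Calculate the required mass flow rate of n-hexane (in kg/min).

ṁ_c = 245 kg/min

Heat released by hot stream: Q = 141 × 1.04 × (288 − 126) = 23756 kJ/min
Energy balance on cold side (adiabatic exchanger): Q = ṁ_c·Cp_c·(T_c,out − T_c,in)
ṁ_c = 23756 / [2.26 × (30.6 − -12.3)] = 245.02 kg/min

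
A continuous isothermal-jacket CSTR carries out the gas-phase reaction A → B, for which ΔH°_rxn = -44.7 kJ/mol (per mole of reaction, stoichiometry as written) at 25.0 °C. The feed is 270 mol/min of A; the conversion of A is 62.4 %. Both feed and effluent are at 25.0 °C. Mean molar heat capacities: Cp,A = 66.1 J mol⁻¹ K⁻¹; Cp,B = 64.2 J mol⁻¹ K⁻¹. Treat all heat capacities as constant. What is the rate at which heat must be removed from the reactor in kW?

Extent of reaction ξ = 0.624 × 270 = 168.48 mol/min
Reaction term: ξ·ΔH°_rxn = 168.48 × -44.7 = -7531.1 kJ/min
Q = ΔH = -7531.1 kJ/min = -125.52 kW
Heat removed = 125.52 kW

Q_out = 126 kW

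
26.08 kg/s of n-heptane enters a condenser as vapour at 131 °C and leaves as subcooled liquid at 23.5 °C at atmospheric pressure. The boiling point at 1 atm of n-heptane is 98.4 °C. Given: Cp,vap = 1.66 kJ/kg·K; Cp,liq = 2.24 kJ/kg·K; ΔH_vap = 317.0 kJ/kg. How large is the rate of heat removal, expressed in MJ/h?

vapour 131→98.4 °C: -54.116 kJ/kg
condensation at 98.4 °C: -317 kJ/kg
liquid 98.4→23.5 °C: -167.78 kJ/kg
Δh = -54.116 + -317 + -167.78 = -538.89 kJ/kg
Q = ṁ·Δh = 26.08 kg/s × -538.89 kJ/kg = -14054 kJ/s
|Q| = 14054 kW = 50595 MJ/h

Q_c = 50600 MJ/h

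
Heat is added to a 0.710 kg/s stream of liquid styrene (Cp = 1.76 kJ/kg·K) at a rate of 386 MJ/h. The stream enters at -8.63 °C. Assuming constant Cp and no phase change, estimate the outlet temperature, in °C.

Q = 386 MJ/h = 107.22 kJ/s
ΔT = Q/(ṁ·Cp) = 107.22/(0.710×1.76) = 85.805 K
T_out = -8.63 + 85.805 = 77.175 °C

T_out = 77.2 °C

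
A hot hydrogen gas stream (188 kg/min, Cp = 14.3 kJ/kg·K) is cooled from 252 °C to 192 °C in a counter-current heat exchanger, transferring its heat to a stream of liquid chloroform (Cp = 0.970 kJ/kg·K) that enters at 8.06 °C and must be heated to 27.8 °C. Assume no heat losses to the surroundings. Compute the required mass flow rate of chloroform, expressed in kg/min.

Heat released by hot stream: Q = 188 × 14.3 × (252 − 192) = 161300 kJ/min
Energy balance on cold side (adiabatic exchanger): Q = ṁ_c·Cp_c·(T_c,out − T_c,in)
ṁ_c = 161300 / [0.970 × (27.8 − 8.06)] = 8424.2 kg/min

ṁ_c = 8420 kg/min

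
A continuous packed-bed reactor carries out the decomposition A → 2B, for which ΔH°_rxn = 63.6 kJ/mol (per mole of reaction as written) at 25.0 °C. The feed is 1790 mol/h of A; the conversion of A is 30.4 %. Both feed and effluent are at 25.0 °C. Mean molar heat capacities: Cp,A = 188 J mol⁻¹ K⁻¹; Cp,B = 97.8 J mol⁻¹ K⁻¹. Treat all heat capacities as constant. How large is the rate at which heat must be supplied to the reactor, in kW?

Q_in = 9.61 kW

Extent of reaction ξ = 0.304 × 1790 = 544.16 mol/h
Reaction term: ξ·ΔH°_rxn = 544.16 × 63.6 = 34609 kJ/h
Q = ΔH = 34609 kJ/h = 9.6135 kW
Heat supplied = 9.6135 kW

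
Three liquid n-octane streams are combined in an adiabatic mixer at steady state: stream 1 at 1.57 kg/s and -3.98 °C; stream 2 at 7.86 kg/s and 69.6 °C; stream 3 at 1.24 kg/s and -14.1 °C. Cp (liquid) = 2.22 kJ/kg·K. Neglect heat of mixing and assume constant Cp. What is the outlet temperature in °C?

T_out = 49.0 °C

No heat crosses the boundary, so H_out = H_in.
T_out = Σ ṁᵢCp,ᵢTᵢ / Σ ṁᵢCp,ᵢ
      = 1161.8 / 23.687 = 49.046 °C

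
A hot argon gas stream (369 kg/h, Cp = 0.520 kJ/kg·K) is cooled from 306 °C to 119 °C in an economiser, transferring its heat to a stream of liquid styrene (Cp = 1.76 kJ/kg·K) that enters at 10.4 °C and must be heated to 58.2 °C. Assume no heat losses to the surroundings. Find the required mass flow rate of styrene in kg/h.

Heat released by hot stream: Q = 369 × 0.520 × (306 − 119) = 35882 kJ/h
Energy balance on cold side (adiabatic exchanger): Q = ṁ_c·Cp_c·(T_c,out − T_c,in)
ṁ_c = 35882 / [1.76 × (58.2 − 10.4)] = 426.51 kg/h

ṁ_c = 427 kg/h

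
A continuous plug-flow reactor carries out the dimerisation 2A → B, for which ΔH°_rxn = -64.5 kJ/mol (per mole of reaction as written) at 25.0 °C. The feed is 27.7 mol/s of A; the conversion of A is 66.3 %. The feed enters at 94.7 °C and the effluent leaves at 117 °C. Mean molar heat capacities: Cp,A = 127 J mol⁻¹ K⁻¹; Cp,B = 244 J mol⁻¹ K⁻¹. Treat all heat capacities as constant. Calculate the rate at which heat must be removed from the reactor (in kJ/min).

Extent of reaction ξ = 0.663 × 27.7 / 2 = 9.1826 mol/s
Reaction term: ξ·ΔH°_rxn = 9.1826 × -64.5 = -592.27 kJ/s
Sensible, feed 94.7→25 °C: -245.2 kJ/s
Outlet flows (mol/s): A 9.3349, B 9.1826
Sensible, products 25→117 °C: 315.2 kJ/s
Q = ΔH = -522.27 kJ/s = -522.27 kW
Heat removed = 31336 kJ/min

Q_out = 31300 kJ/min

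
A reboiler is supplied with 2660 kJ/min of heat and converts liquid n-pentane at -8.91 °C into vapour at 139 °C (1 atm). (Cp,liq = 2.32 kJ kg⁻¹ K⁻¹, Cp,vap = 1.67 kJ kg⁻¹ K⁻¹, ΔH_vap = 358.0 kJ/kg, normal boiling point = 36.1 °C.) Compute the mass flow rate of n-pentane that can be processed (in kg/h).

ṁ = 252 kg/h

Δh = 2.32×(36.1−-8.91) + 358.0 + 1.67×(139−36.1) = 634.27 kJ/kg
Q = 2660 kJ/min = 44.333 kJ/s = 159600 kJ/h
ṁ = Q/Δh = 159600 / 634.27 = 251.63 kg/h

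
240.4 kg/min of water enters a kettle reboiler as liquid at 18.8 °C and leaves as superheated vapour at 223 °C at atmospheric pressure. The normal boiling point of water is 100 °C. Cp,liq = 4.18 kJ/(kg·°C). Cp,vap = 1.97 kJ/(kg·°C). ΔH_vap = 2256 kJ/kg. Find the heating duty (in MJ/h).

liquid 18.8→100 °C: 339.42 kJ/kg
vaporisation at 100 °C: 2256 kJ/kg
vapour 100→223 °C: 242.31 kJ/kg
Δh = 339.42 + 2256 + 242.31 = 2837.7 kJ/kg
Q = ṁ·Δh = 240.4 kg/min × 2837.7 kJ/kg = 682190 kJ/min
|Q| = 11370 kW = 40931 MJ/h

Q = 40900 MJ/h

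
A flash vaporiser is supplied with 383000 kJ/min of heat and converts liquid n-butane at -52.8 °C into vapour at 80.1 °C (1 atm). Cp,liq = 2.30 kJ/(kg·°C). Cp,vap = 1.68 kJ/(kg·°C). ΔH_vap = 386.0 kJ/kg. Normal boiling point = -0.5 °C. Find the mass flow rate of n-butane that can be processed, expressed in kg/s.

ṁ = 9.95 kg/s

Δh = 2.30×(-0.5−-52.8) + 386.0 + 1.68×(80.1−-0.5) = 641.7 kJ/kg
Q = 383000 kJ/min = 6383.3 kJ/s = 6383.3 kJ/s
ṁ = Q/Δh = 6383.3 / 641.7 = 9.9476 kg/s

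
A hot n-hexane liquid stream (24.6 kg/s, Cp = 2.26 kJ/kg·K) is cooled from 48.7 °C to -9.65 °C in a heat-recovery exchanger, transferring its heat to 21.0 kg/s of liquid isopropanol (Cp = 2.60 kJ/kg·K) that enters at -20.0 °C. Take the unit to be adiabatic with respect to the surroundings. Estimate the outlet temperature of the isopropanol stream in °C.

T_c,out = 39.4 °C

Heat released by hot stream: Q = 24.6 × 2.26 × (48.7 − -9.65) = 3244 kJ/s
Energy balance on cold side (adiabatic exchanger): Q = ṁ_c·Cp_c·(T_c,out − T_c,in)
T_c,out = -20.0 + 3244/(21.0 × 2.60) = 39.414 °C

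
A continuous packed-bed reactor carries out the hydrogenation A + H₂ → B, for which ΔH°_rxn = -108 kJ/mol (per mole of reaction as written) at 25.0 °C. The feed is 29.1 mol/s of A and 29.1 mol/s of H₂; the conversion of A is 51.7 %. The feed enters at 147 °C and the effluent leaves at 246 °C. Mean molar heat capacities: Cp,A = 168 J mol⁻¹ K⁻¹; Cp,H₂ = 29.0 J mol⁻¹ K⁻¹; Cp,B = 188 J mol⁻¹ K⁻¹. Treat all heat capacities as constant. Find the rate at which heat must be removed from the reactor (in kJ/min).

Q_out = 65200 kJ/min

Extent of reaction ξ = 0.517 × 29.1 = 15.045 mol/s
Reaction term: ξ·ΔH°_rxn = 15.045 × -108 = -1624.8 kJ/s
Sensible, feed 147→25 °C: -699.39 kJ/s
Outlet flows (mol/s): A 14.055, H₂ 14.055, B 15.045
Sensible, products 25→246 °C: 1237 kJ/s
Q = ΔH = -1087.2 kJ/s = -1087.2 kW
Heat removed = 65233 kJ/min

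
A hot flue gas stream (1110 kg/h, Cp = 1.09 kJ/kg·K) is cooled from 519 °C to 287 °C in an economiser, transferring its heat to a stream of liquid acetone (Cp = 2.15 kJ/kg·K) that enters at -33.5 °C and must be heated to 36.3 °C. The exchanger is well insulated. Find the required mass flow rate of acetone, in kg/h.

Heat released by hot stream: Q = 1110 × 1.09 × (519 − 287) = 280700 kJ/h
Energy balance on cold side (adiabatic exchanger): Q = ṁ_c·Cp_c·(T_c,out − T_c,in)
ṁ_c = 280700 / [2.15 × (36.3 − -33.5)] = 1870.4 kg/h

ṁ_c = 1870 kg/h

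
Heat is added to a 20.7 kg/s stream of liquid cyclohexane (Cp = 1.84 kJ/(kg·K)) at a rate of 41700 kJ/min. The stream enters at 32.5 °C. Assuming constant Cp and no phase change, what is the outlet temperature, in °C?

Q = 41700 kJ/min = 695 kJ/s
ΔT = Q/(ṁ·Cp) = 695/(20.7×1.84) = 18.247 K
T_out = 32.5 + 18.247 = 50.747 °C

T_out = 50.7 °C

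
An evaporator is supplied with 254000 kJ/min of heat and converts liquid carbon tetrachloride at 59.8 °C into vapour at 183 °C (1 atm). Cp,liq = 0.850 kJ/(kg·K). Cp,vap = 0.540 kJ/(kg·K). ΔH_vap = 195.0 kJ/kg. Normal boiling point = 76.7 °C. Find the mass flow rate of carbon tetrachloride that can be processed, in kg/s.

ṁ = 15.9 kg/s

Δh = 0.850×(76.7−59.8) + 195.0 + 0.540×(183−76.7) = 266.77 kJ/kg
Q = 254000 kJ/min = 4233.3 kJ/s = 4233.3 kJ/s
ṁ = Q/Δh = 4233.3 / 266.77 = 15.869 kg/s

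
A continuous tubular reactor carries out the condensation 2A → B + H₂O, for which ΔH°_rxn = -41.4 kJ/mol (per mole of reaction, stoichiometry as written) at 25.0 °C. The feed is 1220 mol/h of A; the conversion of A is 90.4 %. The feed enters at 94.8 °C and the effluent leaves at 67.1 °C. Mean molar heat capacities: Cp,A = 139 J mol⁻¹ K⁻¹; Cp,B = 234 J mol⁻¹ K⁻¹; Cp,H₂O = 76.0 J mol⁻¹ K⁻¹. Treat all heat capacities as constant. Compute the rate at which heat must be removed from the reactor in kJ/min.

Extent of reaction ξ = 0.904 × 1220 / 2 = 551.44 mol/h
Reaction term: ξ·ΔH°_rxn = 551.44 × -41.4 = -22830 kJ/h
Sensible, feed 94.8→25 °C: -11837 kJ/h
Outlet flows (mol/h): A 117.12, B 551.44, H₂O 551.44
Sensible, products 25→67.1 °C: 7882.2 kJ/h
Q = ΔH = -26784 kJ/h = -7.44 kW
Heat removed = 446.4 kJ/min

Q_out = 446 kJ/min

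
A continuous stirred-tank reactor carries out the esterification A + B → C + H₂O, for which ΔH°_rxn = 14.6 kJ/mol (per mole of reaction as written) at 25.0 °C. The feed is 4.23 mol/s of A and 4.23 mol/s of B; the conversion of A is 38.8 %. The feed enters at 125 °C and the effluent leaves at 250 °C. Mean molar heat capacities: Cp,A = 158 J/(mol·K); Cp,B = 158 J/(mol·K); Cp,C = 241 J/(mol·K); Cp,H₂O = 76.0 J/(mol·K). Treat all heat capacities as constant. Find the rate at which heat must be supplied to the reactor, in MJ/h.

Q_in = 689 MJ/h

Extent of reaction ξ = 0.388 × 4.23 = 1.6412 mol/s
Reaction term: ξ·ΔH°_rxn = 1.6412 × 14.6 = 23.962 kJ/s
Sensible, feed 125→25 °C: -133.67 kJ/s
Outlet flows (mol/s): A 2.5888, B 2.5888, C 1.6412, H₂O 1.6412
Sensible, products 25→250 °C: 301.12 kJ/s
Q = ΔH = 191.42 kJ/s = 191.42 kW
Heat supplied = 689.1 MJ/h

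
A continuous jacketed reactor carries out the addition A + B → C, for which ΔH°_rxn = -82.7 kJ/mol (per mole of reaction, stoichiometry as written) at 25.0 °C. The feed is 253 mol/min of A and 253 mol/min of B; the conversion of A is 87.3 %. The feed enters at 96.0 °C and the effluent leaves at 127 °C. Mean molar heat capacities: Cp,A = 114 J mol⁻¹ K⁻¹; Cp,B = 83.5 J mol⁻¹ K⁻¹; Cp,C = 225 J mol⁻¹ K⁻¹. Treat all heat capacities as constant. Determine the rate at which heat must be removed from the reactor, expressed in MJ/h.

Extent of reaction ξ = 0.873 × 253 = 220.87 mol/min
Reaction term: ξ·ΔH°_rxn = 220.87 × -82.7 = -18266 kJ/min
Sensible, feed 96.0→25 °C: -3547.7 kJ/min
Outlet flows (mol/min): A 32.131, B 32.131, C 220.87
Sensible, products 25→127 °C: 5716.2 kJ/min
Q = ΔH = -16097 kJ/min = -268.29 kW
Heat removed = 965.84 MJ/h

Q_out = 966 MJ/h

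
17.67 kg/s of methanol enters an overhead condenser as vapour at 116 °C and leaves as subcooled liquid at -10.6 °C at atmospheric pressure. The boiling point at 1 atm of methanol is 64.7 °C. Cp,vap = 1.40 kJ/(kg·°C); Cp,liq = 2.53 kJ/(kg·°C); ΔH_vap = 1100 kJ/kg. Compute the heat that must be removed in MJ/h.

vapour 116→64.7 °C: -71.82 kJ/kg
condensation at 64.7 °C: -1100 kJ/kg
liquid 64.7→-10.6 °C: -190.51 kJ/kg
Δh = -71.82 + -1100 + -190.51 = -1362.3 kJ/kg
Q = ṁ·Δh = 17.67 kg/s × -1362.3 kJ/kg = -24072 kJ/s
|Q| = 24072 kW = 86660 MJ/h

Q_c = 86700 MJ/h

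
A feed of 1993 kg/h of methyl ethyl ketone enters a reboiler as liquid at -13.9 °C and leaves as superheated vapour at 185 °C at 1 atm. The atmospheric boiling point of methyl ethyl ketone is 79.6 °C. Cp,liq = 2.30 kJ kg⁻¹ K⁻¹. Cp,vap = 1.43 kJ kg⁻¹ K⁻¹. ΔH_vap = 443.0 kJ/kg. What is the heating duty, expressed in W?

Q = 448000 W

liquid -13.9→79.6 °C: 215.05 kJ/kg
vaporisation at 79.6 °C: 443 kJ/kg
vapour 79.6→185 °C: 150.72 kJ/kg
Δh = 215.05 + 443 + 150.72 = 808.77 kJ/kg
Q = ṁ·Δh = 1993 kg/h × 808.77 kJ/kg = 1.6119e+06 kJ/h
|Q| = 447.75 kW = 447750 W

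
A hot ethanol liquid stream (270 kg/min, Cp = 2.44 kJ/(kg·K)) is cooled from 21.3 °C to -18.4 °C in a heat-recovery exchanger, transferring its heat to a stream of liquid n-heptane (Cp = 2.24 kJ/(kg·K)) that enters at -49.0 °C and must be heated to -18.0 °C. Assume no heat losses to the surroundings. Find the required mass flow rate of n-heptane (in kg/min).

Heat released by hot stream: Q = 270 × 2.44 × (21.3 − -18.4) = 26154 kJ/min
Energy balance on cold side (adiabatic exchanger): Q = ṁ_c·Cp_c·(T_c,out − T_c,in)
ṁ_c = 26154 / [2.24 × (-18.0 − -49.0)] = 376.65 kg/min

ṁ_c = 377 kg/min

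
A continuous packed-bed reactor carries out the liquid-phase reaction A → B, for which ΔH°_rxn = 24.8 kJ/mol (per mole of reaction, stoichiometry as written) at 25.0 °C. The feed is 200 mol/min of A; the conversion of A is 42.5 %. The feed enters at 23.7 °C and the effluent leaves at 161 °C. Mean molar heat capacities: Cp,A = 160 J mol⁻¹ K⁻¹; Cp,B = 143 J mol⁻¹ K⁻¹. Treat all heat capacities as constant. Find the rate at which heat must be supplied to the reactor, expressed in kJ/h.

Q_in = 378000 kJ/h

Extent of reaction ξ = 0.425 × 200 = 85 mol/min
Reaction term: ξ·ΔH°_rxn = 85 × 24.8 = 2108 kJ/min
Sensible, feed 23.7→25 °C: 41.6 kJ/min
Outlet flows (mol/min): A 115, B 85
Sensible, products 25→161 °C: 4155.5 kJ/min
Q = ΔH = 6305.1 kJ/min = 105.08 kW
Heat supplied = 378300 kJ/h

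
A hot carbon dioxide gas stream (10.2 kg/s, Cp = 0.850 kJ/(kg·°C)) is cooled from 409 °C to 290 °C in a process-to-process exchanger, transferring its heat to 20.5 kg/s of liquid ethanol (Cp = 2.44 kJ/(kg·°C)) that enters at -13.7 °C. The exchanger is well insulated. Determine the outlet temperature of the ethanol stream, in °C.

T_c,out = 6.93 °C

Heat released by hot stream: Q = 10.2 × 0.850 × (409 − 290) = 1031.7 kJ/s
Energy balance on cold side (adiabatic exchanger): Q = ṁ_c·Cp_c·(T_c,out − T_c,in)
T_c,out = -13.7 + 1031.7/(20.5 × 2.44) = 6.9263 °C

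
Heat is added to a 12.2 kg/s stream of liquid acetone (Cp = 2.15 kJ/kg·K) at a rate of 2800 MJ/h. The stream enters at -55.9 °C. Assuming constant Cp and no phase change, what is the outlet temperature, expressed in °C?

Q = 2800 MJ/h = 777.78 kJ/s
ΔT = Q/(ṁ·Cp) = 777.78/(12.2×2.15) = 29.652 K
T_out = -55.9 + 29.652 = -26.248 °C

T_out = -26.2 °C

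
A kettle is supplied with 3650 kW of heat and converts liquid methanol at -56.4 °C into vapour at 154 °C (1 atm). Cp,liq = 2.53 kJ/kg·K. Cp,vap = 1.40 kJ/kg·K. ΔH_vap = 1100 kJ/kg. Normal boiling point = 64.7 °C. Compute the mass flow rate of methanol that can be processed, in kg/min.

ṁ = 143 kg/min

Δh = 2.53×(64.7−-56.4) + 1100 + 1.40×(154−64.7) = 1531.4 kJ/kg
Q = 3650 kW = 3650 kJ/s = 219000 kJ/min
ṁ = Q/Δh = 219000 / 1531.4 = 143.01 kg/min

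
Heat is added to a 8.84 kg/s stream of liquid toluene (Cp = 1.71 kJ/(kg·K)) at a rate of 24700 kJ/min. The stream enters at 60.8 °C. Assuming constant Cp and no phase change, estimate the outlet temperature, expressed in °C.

Q = 24700 kJ/min = 411.67 kJ/s
ΔT = Q/(ṁ·Cp) = 411.67/(8.84×1.71) = 27.233 K
T_out = 60.8 + 27.233 = 88.033 °C

T_out = 88.0 °C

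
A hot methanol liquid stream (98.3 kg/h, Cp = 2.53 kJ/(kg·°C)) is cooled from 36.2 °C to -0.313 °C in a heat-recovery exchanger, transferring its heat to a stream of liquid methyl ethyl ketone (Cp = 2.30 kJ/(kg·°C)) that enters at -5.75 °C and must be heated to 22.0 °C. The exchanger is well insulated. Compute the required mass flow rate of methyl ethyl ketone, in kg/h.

Heat released by hot stream: Q = 98.3 × 2.53 × (36.2 − -0.313) = 9080.7 kJ/h
Energy balance on cold side (adiabatic exchanger): Q = ṁ_c·Cp_c·(T_c,out − T_c,in)
ṁ_c = 9080.7 / [2.30 × (22.0 − -5.75)] = 142.28 kg/h

ṁ_c = 142 kg/h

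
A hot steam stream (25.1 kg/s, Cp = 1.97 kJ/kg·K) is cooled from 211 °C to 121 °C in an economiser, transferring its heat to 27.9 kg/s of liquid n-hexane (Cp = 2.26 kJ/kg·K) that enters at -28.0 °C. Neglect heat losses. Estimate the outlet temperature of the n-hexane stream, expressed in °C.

Heat released by hot stream: Q = 25.1 × 1.97 × (211 − 121) = 4450.2 kJ/s
Energy balance on cold side (adiabatic exchanger): Q = ṁ_c·Cp_c·(T_c,out − T_c,in)
T_c,out = -28.0 + 4450.2/(27.9 × 2.26) = 42.578 °C

T_c,out = 42.6 °C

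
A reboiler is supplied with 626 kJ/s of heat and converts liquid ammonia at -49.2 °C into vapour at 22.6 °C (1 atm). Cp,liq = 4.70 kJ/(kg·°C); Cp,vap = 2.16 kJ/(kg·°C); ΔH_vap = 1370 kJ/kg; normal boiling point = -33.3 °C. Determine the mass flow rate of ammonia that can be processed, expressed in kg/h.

ṁ = 1440 kg/h

Δh = 4.70×(-33.3−-49.2) + 1370 + 2.16×(22.6−-33.3) = 1565.5 kJ/kg
Q = 626 kJ/s = 626 kJ/s = 2.2536e+06 kJ/h
ṁ = Q/Δh = 2.2536e+06 / 1565.5 = 1439.6 kg/h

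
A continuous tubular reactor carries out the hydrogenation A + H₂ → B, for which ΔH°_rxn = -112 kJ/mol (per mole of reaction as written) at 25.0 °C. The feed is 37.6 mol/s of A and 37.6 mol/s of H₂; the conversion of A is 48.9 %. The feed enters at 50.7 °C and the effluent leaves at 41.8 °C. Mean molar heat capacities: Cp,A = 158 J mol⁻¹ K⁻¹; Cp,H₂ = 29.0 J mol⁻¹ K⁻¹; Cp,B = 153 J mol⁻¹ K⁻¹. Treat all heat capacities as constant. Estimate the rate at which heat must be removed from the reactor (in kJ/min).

Extent of reaction ξ = 0.489 × 37.6 = 18.386 mol/s
Reaction term: ξ·ΔH°_rxn = 18.386 × -112 = -2059.3 kJ/s
Sensible, feed 50.7→25 °C: -180.7 kJ/s
Outlet flows (mol/s): A 19.214, H₂ 19.214, B 18.386
Sensible, products 25→41.8 °C: 107.62 kJ/s
Q = ΔH = -2132.4 kJ/s = -2132.4 kW
Heat removed = 127940 kJ/min

Q_out = 128000 kJ/min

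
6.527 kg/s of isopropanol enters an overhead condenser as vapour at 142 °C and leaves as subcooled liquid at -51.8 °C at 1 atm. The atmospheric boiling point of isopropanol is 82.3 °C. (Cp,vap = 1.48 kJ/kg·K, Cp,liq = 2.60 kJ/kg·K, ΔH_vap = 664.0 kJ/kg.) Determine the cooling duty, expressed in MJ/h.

vapour 142→82.3 °C: -88.356 kJ/kg
condensation at 82.3 °C: -664 kJ/kg
liquid 82.3→-51.8 °C: -348.66 kJ/kg
Δh = -88.356 + -664 + -348.66 = -1101 kJ/kg
Q = ṁ·Δh = 6.527 kg/s × -1101 kJ/kg = -7186.3 kJ/s
|Q| = 7186.3 kW = 25871 MJ/h

Q_c = 25900 MJ/h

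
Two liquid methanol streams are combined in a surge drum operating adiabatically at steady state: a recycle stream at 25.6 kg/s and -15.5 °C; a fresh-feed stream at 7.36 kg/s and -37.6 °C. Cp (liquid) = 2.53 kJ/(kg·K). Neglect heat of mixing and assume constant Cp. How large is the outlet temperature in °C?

T_out = -20.4 °C

Energy balance with Q = 0: Σ ṁᵢCp,ᵢ(T_out − Tᵢ) = 0
T_out = Σ ṁᵢCp,ᵢTᵢ / Σ ṁᵢCp,ᵢ
      = -1704 / 83.389 = -20.435 °C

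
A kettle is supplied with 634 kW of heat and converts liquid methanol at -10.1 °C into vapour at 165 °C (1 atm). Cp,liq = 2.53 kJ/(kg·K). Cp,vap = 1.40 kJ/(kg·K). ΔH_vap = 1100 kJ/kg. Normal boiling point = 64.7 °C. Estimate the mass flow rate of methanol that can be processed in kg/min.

Δh = 2.53×(64.7−-10.1) + 1100 + 1.40×(165−64.7) = 1429.7 kJ/kg
Q = 634 kW = 634 kJ/s = 38040 kJ/min
ṁ = Q/Δh = 38040 / 1429.7 = 26.608 kg/min

ṁ = 26.6 kg/min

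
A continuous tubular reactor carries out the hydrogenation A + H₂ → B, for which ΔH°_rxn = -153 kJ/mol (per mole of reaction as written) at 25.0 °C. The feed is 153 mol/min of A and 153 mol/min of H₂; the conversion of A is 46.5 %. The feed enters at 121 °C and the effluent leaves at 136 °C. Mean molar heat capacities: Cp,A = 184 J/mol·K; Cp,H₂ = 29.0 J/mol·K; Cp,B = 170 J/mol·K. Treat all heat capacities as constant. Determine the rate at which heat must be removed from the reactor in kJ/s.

Extent of reaction ξ = 0.465 × 153 = 71.145 mol/min
Reaction term: ξ·ΔH°_rxn = 71.145 × -153 = -10885 kJ/min
Sensible, feed 121→25 °C: -3128.5 kJ/min
Outlet flows (mol/min): A 81.855, H₂ 81.855, B 71.145
Sensible, products 25→136 °C: 3277.8 kJ/min
Q = ΔH = -10736 kJ/min = -178.93 kW
Heat removed = 178.93 kJ/s

Q_out = 179 kJ/s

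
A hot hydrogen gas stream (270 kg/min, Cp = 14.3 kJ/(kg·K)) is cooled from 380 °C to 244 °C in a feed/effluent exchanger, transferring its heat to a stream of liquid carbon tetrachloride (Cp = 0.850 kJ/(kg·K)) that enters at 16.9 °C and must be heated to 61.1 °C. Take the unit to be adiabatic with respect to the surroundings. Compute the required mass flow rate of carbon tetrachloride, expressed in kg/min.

ṁ_c = 14000 kg/min

Heat released by hot stream: Q = 270 × 14.3 × (380 − 244) = 525100 kJ/min
Energy balance on cold side (adiabatic exchanger): Q = ṁ_c·Cp_c·(T_c,out − T_c,in)
ṁ_c = 525100 / [0.850 × (61.1 − 16.9)] = 13976 kg/min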